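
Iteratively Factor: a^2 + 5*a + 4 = (a + 1)*(a + 4)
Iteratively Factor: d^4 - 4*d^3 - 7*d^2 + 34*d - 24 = (d - 4)*(d^3 - 7*d + 6) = (d - 4)*(d - 2)*(d^2 + 2*d - 3) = (d - 4)*(d - 2)*(d - 1)*(d + 3)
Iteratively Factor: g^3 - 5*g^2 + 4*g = (g - 1)*(g^2 - 4*g) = g*(g - 1)*(g - 4)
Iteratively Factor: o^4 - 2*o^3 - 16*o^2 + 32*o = (o)*(o^3 - 2*o^2 - 16*o + 32) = o*(o - 4)*(o^2 + 2*o - 8) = o*(o - 4)*(o - 2)*(o + 4)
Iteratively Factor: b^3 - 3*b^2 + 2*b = (b - 1)*(b^2 - 2*b) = b*(b - 1)*(b - 2)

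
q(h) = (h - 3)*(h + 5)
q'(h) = 2*h + 2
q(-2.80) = -12.76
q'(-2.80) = -3.60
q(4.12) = 10.21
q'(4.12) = 10.24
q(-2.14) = -14.70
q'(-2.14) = -2.28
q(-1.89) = -15.21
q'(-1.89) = -1.78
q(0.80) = -12.76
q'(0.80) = 3.60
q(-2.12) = -14.75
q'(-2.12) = -2.24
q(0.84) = -12.61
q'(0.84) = 3.68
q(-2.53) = -13.66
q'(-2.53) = -3.06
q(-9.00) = 48.00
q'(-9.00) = -16.00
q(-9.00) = 48.00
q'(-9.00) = -16.00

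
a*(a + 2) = a^2 + 2*a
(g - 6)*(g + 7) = g^2 + g - 42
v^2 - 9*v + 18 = (v - 6)*(v - 3)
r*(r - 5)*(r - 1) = r^3 - 6*r^2 + 5*r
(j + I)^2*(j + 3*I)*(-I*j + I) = -I*j^4 + 5*j^3 + I*j^3 - 5*j^2 + 7*I*j^2 - 3*j - 7*I*j + 3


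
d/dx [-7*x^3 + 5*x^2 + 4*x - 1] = -21*x^2 + 10*x + 4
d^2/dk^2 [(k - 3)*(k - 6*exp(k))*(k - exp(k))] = -7*k^2*exp(k) + 24*k*exp(2*k) - 7*k*exp(k) + 6*k - 48*exp(2*k) + 28*exp(k) - 6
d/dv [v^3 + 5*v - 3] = 3*v^2 + 5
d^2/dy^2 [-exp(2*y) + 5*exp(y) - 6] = (5 - 4*exp(y))*exp(y)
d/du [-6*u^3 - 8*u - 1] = -18*u^2 - 8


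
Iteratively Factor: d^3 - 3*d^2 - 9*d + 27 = (d + 3)*(d^2 - 6*d + 9) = (d - 3)*(d + 3)*(d - 3)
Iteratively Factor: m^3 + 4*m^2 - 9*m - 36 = (m - 3)*(m^2 + 7*m + 12) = (m - 3)*(m + 4)*(m + 3)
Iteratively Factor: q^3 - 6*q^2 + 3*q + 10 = (q - 5)*(q^2 - q - 2) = (q - 5)*(q + 1)*(q - 2)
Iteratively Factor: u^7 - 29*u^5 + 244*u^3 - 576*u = (u - 4)*(u^6 + 4*u^5 - 13*u^4 - 52*u^3 + 36*u^2 + 144*u) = (u - 4)*(u + 3)*(u^5 + u^4 - 16*u^3 - 4*u^2 + 48*u) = (u - 4)*(u + 3)*(u + 4)*(u^4 - 3*u^3 - 4*u^2 + 12*u) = u*(u - 4)*(u + 3)*(u + 4)*(u^3 - 3*u^2 - 4*u + 12) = u*(u - 4)*(u + 2)*(u + 3)*(u + 4)*(u^2 - 5*u + 6) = u*(u - 4)*(u - 2)*(u + 2)*(u + 3)*(u + 4)*(u - 3)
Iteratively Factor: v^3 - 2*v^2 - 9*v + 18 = (v - 3)*(v^2 + v - 6) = (v - 3)*(v - 2)*(v + 3)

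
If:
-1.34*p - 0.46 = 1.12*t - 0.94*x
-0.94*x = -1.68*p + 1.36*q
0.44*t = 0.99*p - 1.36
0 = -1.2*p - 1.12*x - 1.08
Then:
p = 0.43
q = 1.52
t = -2.12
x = -1.43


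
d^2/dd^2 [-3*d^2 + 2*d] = -6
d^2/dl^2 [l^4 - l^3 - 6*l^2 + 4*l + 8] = 12*l^2 - 6*l - 12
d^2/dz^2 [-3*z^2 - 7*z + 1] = -6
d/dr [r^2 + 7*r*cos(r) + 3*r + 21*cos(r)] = -7*r*sin(r) + 2*r - 21*sin(r) + 7*cos(r) + 3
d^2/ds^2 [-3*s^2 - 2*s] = -6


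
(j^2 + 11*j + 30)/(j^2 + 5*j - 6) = (j + 5)/(j - 1)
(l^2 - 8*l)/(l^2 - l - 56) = l/(l + 7)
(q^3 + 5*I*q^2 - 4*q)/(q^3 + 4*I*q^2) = (q + I)/q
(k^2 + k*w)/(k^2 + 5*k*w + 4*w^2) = k/(k + 4*w)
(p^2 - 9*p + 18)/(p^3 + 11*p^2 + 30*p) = (p^2 - 9*p + 18)/(p*(p^2 + 11*p + 30))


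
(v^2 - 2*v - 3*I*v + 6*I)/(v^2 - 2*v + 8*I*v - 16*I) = (v - 3*I)/(v + 8*I)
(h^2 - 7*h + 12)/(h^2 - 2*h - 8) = (h - 3)/(h + 2)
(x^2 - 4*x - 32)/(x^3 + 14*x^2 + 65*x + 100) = (x - 8)/(x^2 + 10*x + 25)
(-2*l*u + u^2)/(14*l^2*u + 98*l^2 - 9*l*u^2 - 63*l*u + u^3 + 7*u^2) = u/(-7*l*u - 49*l + u^2 + 7*u)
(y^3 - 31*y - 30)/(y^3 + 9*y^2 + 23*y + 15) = (y - 6)/(y + 3)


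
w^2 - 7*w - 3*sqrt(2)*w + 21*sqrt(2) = (w - 7)*(w - 3*sqrt(2))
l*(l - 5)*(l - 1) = l^3 - 6*l^2 + 5*l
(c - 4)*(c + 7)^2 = c^3 + 10*c^2 - 7*c - 196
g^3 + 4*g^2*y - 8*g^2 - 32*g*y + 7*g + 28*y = (g - 7)*(g - 1)*(g + 4*y)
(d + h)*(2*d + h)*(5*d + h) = 10*d^3 + 17*d^2*h + 8*d*h^2 + h^3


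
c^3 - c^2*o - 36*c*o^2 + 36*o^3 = (c - 6*o)*(c - o)*(c + 6*o)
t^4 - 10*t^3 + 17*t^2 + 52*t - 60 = (t - 6)*(t - 5)*(t - 1)*(t + 2)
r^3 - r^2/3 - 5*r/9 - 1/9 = (r - 1)*(r + 1/3)^2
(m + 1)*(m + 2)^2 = m^3 + 5*m^2 + 8*m + 4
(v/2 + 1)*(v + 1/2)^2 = v^3/2 + 3*v^2/2 + 9*v/8 + 1/4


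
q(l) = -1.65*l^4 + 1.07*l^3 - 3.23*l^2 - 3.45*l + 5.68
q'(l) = -6.6*l^3 + 3.21*l^2 - 6.46*l - 3.45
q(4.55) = -683.28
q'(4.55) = -588.08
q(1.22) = -5.05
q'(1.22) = -18.54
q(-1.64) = -14.01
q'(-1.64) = 44.89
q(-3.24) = -235.27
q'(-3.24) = 275.66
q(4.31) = -552.89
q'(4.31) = -500.08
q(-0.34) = 6.42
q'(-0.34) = -0.62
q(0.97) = -1.19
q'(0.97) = -12.72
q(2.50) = -70.87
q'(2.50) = -102.66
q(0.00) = 5.68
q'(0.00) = -3.45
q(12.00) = -32866.28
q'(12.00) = -11023.53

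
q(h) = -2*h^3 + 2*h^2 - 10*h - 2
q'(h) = -6*h^2 + 4*h - 10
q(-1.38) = 20.86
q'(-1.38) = -26.95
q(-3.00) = 100.00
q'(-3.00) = -76.00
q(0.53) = -7.04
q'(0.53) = -9.57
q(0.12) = -3.17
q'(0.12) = -9.61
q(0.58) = -7.52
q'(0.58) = -9.70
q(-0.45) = 3.09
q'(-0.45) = -13.02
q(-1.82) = 34.88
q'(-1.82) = -37.15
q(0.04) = -2.40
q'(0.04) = -9.85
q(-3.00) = 100.00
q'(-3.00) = -76.00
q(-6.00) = 562.00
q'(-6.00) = -250.00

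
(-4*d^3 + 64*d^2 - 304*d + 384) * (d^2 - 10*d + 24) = -4*d^5 + 104*d^4 - 1040*d^3 + 4960*d^2 - 11136*d + 9216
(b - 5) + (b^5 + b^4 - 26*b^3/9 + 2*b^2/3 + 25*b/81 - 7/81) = b^5 + b^4 - 26*b^3/9 + 2*b^2/3 + 106*b/81 - 412/81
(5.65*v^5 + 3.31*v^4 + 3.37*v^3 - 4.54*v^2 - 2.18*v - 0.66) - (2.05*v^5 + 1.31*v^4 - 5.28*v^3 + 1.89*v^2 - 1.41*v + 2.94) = 3.6*v^5 + 2.0*v^4 + 8.65*v^3 - 6.43*v^2 - 0.77*v - 3.6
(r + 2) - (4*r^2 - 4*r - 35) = -4*r^2 + 5*r + 37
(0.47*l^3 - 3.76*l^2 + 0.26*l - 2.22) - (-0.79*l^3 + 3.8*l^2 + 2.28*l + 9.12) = 1.26*l^3 - 7.56*l^2 - 2.02*l - 11.34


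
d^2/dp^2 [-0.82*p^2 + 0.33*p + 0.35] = -1.64000000000000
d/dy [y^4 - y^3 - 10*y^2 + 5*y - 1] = 4*y^3 - 3*y^2 - 20*y + 5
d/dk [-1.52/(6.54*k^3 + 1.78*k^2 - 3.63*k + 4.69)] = (29.8224*k^2 + 5.4112*k - 5.5176)/(6.54*k^3 + 1.78*k^2 - 3.63*k + 4.69)^2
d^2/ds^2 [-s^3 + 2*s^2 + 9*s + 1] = 4 - 6*s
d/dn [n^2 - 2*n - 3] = 2*n - 2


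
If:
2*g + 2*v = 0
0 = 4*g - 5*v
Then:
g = 0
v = 0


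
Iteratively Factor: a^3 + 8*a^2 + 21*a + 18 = (a + 3)*(a^2 + 5*a + 6) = (a + 2)*(a + 3)*(a + 3)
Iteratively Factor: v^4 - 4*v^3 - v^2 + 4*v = (v - 1)*(v^3 - 3*v^2 - 4*v) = v*(v - 1)*(v^2 - 3*v - 4) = v*(v - 1)*(v + 1)*(v - 4)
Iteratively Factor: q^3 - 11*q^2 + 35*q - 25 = (q - 1)*(q^2 - 10*q + 25) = (q - 5)*(q - 1)*(q - 5)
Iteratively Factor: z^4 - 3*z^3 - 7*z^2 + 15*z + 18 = (z - 3)*(z^3 - 7*z - 6) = (z - 3)^2*(z^2 + 3*z + 2) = (z - 3)^2*(z + 1)*(z + 2)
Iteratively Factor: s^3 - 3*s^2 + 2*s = (s - 1)*(s^2 - 2*s) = s*(s - 1)*(s - 2)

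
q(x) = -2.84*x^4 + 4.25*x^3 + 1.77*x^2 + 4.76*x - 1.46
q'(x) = -11.36*x^3 + 12.75*x^2 + 3.54*x + 4.76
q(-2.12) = -101.46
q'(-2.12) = 162.80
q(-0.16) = -2.20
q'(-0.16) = 4.57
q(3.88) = -351.74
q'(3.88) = -453.11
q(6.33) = -3382.12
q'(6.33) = -2343.26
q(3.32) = -155.66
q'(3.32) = -258.66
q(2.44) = -18.23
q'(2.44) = -75.72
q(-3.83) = -843.60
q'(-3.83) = 816.46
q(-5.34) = -2932.88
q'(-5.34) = 2079.26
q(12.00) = -51235.70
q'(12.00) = -17746.84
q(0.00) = -1.46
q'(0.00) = 4.76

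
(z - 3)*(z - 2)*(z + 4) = z^3 - z^2 - 14*z + 24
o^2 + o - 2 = (o - 1)*(o + 2)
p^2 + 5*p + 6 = (p + 2)*(p + 3)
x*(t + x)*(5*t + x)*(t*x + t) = 5*t^3*x^2 + 5*t^3*x + 6*t^2*x^3 + 6*t^2*x^2 + t*x^4 + t*x^3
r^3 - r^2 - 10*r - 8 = (r - 4)*(r + 1)*(r + 2)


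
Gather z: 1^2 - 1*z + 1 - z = 2 - 2*z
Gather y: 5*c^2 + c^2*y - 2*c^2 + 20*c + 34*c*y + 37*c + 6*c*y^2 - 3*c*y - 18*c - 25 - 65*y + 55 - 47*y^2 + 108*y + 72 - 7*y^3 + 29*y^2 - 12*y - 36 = 3*c^2 + 39*c - 7*y^3 + y^2*(6*c - 18) + y*(c^2 + 31*c + 31) + 66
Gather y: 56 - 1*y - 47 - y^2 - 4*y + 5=-y^2 - 5*y + 14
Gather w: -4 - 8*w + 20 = 16 - 8*w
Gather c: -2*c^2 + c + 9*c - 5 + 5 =-2*c^2 + 10*c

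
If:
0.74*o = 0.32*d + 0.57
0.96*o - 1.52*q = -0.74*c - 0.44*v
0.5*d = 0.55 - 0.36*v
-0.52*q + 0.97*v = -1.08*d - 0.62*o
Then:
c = 6.12776310614148 - 0.193198853739394*v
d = 1.1 - 0.72*v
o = 1.24594594594595 - 0.311351351351351*v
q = 3.77016632016632 - 0.00122661122661123*v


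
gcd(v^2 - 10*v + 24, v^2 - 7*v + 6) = v - 6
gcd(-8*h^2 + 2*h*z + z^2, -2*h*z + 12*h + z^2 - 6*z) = -2*h + z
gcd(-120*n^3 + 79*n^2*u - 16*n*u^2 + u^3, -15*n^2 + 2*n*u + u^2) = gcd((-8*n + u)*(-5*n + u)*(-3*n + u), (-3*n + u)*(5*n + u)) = -3*n + u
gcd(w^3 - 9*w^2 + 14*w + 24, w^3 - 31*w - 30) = w^2 - 5*w - 6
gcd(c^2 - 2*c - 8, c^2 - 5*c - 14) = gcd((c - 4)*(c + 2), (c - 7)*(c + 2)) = c + 2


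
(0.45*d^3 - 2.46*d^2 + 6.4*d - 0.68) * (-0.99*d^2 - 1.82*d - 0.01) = -0.4455*d^5 + 1.6164*d^4 - 1.8633*d^3 - 10.9502*d^2 + 1.1736*d + 0.0068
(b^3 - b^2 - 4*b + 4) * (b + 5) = b^4 + 4*b^3 - 9*b^2 - 16*b + 20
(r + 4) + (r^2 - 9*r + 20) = r^2 - 8*r + 24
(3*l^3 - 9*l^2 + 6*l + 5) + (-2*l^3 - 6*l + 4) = l^3 - 9*l^2 + 9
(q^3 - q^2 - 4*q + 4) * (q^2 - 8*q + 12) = q^5 - 9*q^4 + 16*q^3 + 24*q^2 - 80*q + 48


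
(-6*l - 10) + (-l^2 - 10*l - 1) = -l^2 - 16*l - 11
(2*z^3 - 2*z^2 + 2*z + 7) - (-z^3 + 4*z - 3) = 3*z^3 - 2*z^2 - 2*z + 10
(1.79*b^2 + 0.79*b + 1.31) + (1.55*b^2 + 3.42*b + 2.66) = 3.34*b^2 + 4.21*b + 3.97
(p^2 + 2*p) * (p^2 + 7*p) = p^4 + 9*p^3 + 14*p^2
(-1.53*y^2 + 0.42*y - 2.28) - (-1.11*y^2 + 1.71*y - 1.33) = -0.42*y^2 - 1.29*y - 0.95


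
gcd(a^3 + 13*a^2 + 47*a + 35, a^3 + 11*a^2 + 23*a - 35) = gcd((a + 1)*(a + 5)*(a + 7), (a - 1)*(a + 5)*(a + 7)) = a^2 + 12*a + 35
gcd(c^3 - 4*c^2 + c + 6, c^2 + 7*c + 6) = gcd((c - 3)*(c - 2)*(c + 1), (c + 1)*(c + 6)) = c + 1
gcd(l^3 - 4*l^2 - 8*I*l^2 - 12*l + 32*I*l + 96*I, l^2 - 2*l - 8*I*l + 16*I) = l - 8*I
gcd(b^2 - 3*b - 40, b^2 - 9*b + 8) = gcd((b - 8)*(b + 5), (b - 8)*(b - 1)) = b - 8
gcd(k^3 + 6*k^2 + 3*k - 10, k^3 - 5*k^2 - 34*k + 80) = k + 5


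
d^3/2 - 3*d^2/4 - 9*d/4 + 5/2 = (d/2 + 1)*(d - 5/2)*(d - 1)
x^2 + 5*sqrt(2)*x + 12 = (x + 2*sqrt(2))*(x + 3*sqrt(2))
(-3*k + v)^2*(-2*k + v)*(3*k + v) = -54*k^4 + 45*k^3*v - 3*k^2*v^2 - 5*k*v^3 + v^4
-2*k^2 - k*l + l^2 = (-2*k + l)*(k + l)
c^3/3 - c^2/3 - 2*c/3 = c*(c/3 + 1/3)*(c - 2)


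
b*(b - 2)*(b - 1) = b^3 - 3*b^2 + 2*b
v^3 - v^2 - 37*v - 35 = (v - 7)*(v + 1)*(v + 5)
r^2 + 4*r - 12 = (r - 2)*(r + 6)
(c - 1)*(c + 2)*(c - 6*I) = c^3 + c^2 - 6*I*c^2 - 2*c - 6*I*c + 12*I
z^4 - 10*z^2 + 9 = (z - 3)*(z - 1)*(z + 1)*(z + 3)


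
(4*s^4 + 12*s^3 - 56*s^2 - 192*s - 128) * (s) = 4*s^5 + 12*s^4 - 56*s^3 - 192*s^2 - 128*s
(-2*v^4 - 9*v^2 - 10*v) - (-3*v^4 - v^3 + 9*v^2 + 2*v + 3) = v^4 + v^3 - 18*v^2 - 12*v - 3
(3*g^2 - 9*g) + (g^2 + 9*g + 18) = 4*g^2 + 18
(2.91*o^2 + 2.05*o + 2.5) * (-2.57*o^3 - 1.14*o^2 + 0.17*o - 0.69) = -7.4787*o^5 - 8.5859*o^4 - 8.2673*o^3 - 4.5094*o^2 - 0.9895*o - 1.725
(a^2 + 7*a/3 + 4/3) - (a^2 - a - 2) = 10*a/3 + 10/3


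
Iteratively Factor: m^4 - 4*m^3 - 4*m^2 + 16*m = (m - 2)*(m^3 - 2*m^2 - 8*m) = (m - 4)*(m - 2)*(m^2 + 2*m) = m*(m - 4)*(m - 2)*(m + 2)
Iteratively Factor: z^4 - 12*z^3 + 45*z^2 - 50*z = (z)*(z^3 - 12*z^2 + 45*z - 50) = z*(z - 2)*(z^2 - 10*z + 25) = z*(z - 5)*(z - 2)*(z - 5)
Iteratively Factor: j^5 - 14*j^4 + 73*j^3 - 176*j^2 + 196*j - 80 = (j - 1)*(j^4 - 13*j^3 + 60*j^2 - 116*j + 80) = (j - 2)*(j - 1)*(j^3 - 11*j^2 + 38*j - 40) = (j - 5)*(j - 2)*(j - 1)*(j^2 - 6*j + 8) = (j - 5)*(j - 4)*(j - 2)*(j - 1)*(j - 2)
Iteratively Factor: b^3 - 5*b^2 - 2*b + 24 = (b + 2)*(b^2 - 7*b + 12) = (b - 3)*(b + 2)*(b - 4)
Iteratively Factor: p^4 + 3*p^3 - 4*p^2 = (p)*(p^3 + 3*p^2 - 4*p) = p*(p - 1)*(p^2 + 4*p) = p*(p - 1)*(p + 4)*(p)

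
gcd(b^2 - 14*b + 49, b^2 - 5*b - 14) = b - 7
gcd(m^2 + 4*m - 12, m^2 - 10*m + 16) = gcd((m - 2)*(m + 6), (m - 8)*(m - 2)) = m - 2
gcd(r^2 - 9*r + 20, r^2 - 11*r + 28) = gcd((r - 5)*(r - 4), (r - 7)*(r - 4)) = r - 4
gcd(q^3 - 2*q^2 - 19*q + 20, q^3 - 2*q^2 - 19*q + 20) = q^3 - 2*q^2 - 19*q + 20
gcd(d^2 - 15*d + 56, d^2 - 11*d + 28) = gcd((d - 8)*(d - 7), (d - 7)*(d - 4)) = d - 7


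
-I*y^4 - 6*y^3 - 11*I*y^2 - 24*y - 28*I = (y - 7*I)*(y - 2*I)*(y + 2*I)*(-I*y + 1)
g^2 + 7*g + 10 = (g + 2)*(g + 5)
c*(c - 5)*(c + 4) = c^3 - c^2 - 20*c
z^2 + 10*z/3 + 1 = (z + 1/3)*(z + 3)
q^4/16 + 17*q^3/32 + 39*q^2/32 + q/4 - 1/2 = (q/4 + 1)^2*(q - 1/2)*(q + 1)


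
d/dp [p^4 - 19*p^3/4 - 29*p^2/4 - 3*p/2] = 4*p^3 - 57*p^2/4 - 29*p/2 - 3/2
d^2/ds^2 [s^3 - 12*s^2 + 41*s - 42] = 6*s - 24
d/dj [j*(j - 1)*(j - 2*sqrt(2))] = 3*j^2 - 4*sqrt(2)*j - 2*j + 2*sqrt(2)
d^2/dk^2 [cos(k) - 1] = -cos(k)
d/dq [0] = 0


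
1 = 1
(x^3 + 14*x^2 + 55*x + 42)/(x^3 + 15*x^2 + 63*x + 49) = (x + 6)/(x + 7)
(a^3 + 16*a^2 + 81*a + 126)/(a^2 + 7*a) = a + 9 + 18/a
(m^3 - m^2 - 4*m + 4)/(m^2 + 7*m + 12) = (m^3 - m^2 - 4*m + 4)/(m^2 + 7*m + 12)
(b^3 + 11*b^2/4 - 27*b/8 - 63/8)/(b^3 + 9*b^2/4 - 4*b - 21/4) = (b + 3/2)/(b + 1)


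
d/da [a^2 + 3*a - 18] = 2*a + 3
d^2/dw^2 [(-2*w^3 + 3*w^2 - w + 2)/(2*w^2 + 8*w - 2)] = (-47*w^3 + 39*w^2 + 15*w + 33)/(w^6 + 12*w^5 + 45*w^4 + 40*w^3 - 45*w^2 + 12*w - 1)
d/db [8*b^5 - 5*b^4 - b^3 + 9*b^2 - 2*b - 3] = 40*b^4 - 20*b^3 - 3*b^2 + 18*b - 2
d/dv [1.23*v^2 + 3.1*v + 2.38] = 2.46*v + 3.1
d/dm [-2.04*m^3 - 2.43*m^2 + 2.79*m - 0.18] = -6.12*m^2 - 4.86*m + 2.79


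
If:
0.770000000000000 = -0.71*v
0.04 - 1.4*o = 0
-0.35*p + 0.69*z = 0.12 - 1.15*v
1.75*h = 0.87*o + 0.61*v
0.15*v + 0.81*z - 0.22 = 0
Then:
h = -0.36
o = 0.03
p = -2.97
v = -1.08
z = 0.47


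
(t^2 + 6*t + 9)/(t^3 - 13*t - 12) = (t + 3)/(t^2 - 3*t - 4)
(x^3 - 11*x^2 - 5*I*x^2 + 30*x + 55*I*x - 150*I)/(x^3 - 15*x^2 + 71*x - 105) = (x^2 - x*(6 + 5*I) + 30*I)/(x^2 - 10*x + 21)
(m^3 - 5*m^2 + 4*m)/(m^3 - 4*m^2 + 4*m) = (m^2 - 5*m + 4)/(m^2 - 4*m + 4)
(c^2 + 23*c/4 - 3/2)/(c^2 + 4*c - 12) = (c - 1/4)/(c - 2)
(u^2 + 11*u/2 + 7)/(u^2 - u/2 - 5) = (2*u + 7)/(2*u - 5)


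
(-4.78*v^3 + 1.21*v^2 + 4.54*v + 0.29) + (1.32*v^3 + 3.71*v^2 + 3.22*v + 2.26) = -3.46*v^3 + 4.92*v^2 + 7.76*v + 2.55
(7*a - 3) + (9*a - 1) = 16*a - 4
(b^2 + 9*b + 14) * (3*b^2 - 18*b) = 3*b^4 + 9*b^3 - 120*b^2 - 252*b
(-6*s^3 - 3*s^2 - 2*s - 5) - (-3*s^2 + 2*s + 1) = -6*s^3 - 4*s - 6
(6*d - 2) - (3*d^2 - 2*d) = -3*d^2 + 8*d - 2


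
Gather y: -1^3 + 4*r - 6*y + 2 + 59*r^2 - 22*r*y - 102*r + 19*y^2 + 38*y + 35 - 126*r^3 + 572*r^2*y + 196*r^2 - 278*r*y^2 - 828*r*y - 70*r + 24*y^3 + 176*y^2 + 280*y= -126*r^3 + 255*r^2 - 168*r + 24*y^3 + y^2*(195 - 278*r) + y*(572*r^2 - 850*r + 312) + 36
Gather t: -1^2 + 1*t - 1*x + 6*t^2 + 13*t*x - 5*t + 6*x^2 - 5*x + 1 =6*t^2 + t*(13*x - 4) + 6*x^2 - 6*x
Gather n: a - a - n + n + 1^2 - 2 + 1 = 0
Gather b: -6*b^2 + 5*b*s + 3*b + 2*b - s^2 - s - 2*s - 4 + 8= -6*b^2 + b*(5*s + 5) - s^2 - 3*s + 4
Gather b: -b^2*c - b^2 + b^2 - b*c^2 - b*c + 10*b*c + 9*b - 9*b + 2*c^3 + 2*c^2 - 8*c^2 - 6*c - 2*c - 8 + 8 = -b^2*c + b*(-c^2 + 9*c) + 2*c^3 - 6*c^2 - 8*c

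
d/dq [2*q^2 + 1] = 4*q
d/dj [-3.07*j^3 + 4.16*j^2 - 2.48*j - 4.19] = -9.21*j^2 + 8.32*j - 2.48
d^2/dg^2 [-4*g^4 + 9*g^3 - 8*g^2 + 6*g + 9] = -48*g^2 + 54*g - 16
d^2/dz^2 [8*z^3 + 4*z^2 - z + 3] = 48*z + 8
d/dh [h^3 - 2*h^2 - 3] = h*(3*h - 4)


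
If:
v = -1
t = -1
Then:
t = -1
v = -1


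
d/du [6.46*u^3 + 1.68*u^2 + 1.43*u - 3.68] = 19.38*u^2 + 3.36*u + 1.43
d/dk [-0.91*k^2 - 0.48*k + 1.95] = -1.82*k - 0.48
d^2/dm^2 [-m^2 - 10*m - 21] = -2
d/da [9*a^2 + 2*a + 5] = 18*a + 2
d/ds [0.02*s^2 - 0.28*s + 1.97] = 0.04*s - 0.28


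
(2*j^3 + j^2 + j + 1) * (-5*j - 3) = -10*j^4 - 11*j^3 - 8*j^2 - 8*j - 3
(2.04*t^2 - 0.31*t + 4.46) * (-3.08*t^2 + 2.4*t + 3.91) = -6.2832*t^4 + 5.8508*t^3 - 6.5044*t^2 + 9.4919*t + 17.4386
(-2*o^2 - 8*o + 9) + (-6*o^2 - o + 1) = -8*o^2 - 9*o + 10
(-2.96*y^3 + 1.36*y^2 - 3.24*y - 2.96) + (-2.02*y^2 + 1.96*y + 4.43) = -2.96*y^3 - 0.66*y^2 - 1.28*y + 1.47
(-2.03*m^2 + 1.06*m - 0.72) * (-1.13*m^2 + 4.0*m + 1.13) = 2.2939*m^4 - 9.3178*m^3 + 2.7597*m^2 - 1.6822*m - 0.8136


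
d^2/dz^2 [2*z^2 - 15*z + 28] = 4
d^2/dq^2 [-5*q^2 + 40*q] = -10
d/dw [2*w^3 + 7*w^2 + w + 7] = 6*w^2 + 14*w + 1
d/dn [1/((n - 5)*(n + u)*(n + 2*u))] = (-(n - 5)*(n + u) - (n - 5)*(n + 2*u) - (n + u)*(n + 2*u))/((n - 5)^2*(n + u)^2*(n + 2*u)^2)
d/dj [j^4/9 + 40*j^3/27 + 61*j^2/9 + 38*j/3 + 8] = 4*j^3/9 + 40*j^2/9 + 122*j/9 + 38/3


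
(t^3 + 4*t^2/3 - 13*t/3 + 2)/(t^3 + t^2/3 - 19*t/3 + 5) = (3*t - 2)/(3*t - 5)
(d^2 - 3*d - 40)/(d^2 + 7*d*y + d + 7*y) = (d^2 - 3*d - 40)/(d^2 + 7*d*y + d + 7*y)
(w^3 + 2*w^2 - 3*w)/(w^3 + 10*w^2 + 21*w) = (w - 1)/(w + 7)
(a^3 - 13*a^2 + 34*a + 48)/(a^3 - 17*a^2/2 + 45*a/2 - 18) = 2*(a^3 - 13*a^2 + 34*a + 48)/(2*a^3 - 17*a^2 + 45*a - 36)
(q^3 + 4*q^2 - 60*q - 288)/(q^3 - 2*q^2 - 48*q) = (q + 6)/q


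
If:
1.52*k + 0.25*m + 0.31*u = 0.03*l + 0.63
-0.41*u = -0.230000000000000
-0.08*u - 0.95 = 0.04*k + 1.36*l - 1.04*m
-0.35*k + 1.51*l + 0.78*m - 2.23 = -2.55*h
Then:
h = 1.35184164510147 - 0.78179970499126*m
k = 0.285460424223271 - 0.149294140398376*m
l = 0.769096886482305*m - 0.739923871874573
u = 0.56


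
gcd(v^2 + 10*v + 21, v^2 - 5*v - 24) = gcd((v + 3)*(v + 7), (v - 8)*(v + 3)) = v + 3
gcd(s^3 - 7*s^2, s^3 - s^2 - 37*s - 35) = s - 7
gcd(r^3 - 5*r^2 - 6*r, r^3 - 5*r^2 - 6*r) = r^3 - 5*r^2 - 6*r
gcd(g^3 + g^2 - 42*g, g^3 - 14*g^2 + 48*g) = g^2 - 6*g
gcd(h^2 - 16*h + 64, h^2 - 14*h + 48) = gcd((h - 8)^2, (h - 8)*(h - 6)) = h - 8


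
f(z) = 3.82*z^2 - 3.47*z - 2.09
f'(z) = 7.64*z - 3.47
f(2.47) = 12.64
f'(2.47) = 15.40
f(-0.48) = 0.46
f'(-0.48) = -7.14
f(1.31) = -0.08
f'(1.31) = 6.54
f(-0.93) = 4.44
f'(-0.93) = -10.58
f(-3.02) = 43.23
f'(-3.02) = -26.54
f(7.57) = 190.55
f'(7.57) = 54.36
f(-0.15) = -1.48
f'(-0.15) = -4.62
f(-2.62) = 33.22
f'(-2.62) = -23.49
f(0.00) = -2.09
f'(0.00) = -3.47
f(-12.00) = 589.63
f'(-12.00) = -95.15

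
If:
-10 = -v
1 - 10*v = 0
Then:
No Solution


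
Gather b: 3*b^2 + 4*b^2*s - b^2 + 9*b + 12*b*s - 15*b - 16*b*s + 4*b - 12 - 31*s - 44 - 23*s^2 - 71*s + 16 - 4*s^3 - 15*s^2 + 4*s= b^2*(4*s + 2) + b*(-4*s - 2) - 4*s^3 - 38*s^2 - 98*s - 40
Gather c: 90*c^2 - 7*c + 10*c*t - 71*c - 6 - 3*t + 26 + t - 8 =90*c^2 + c*(10*t - 78) - 2*t + 12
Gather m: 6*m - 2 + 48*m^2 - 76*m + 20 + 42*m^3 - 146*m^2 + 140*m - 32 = 42*m^3 - 98*m^2 + 70*m - 14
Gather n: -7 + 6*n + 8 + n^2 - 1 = n^2 + 6*n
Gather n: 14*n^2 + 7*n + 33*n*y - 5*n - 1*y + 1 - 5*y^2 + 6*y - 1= 14*n^2 + n*(33*y + 2) - 5*y^2 + 5*y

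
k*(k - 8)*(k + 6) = k^3 - 2*k^2 - 48*k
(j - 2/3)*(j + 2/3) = j^2 - 4/9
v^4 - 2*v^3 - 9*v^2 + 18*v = v*(v - 3)*(v - 2)*(v + 3)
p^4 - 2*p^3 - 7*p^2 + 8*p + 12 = (p - 3)*(p - 2)*(p + 1)*(p + 2)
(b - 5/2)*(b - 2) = b^2 - 9*b/2 + 5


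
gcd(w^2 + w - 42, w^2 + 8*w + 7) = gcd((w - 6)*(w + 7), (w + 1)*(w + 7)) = w + 7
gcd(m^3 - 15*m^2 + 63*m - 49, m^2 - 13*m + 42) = m - 7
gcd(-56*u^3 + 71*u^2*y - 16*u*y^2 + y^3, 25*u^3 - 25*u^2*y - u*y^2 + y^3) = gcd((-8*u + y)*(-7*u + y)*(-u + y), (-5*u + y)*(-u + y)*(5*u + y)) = -u + y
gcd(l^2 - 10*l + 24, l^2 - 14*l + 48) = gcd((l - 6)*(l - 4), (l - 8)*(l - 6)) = l - 6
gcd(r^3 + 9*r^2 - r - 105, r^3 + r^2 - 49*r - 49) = r + 7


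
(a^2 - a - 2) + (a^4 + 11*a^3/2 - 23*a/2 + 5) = a^4 + 11*a^3/2 + a^2 - 25*a/2 + 3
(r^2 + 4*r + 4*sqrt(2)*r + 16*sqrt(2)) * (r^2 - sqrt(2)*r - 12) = r^4 + 4*r^3 + 3*sqrt(2)*r^3 - 20*r^2 + 12*sqrt(2)*r^2 - 80*r - 48*sqrt(2)*r - 192*sqrt(2)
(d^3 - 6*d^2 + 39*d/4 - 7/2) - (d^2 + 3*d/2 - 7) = d^3 - 7*d^2 + 33*d/4 + 7/2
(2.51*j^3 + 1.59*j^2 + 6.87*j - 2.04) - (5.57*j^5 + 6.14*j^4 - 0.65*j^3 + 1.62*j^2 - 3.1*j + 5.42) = -5.57*j^5 - 6.14*j^4 + 3.16*j^3 - 0.03*j^2 + 9.97*j - 7.46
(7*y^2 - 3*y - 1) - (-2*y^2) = 9*y^2 - 3*y - 1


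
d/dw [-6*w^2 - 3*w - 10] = -12*w - 3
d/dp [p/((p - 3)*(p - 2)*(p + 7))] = 2*(-p^3 - p^2 + 21)/(p^6 + 4*p^5 - 54*p^4 - 32*p^3 + 1009*p^2 - 2436*p + 1764)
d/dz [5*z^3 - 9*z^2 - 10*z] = 15*z^2 - 18*z - 10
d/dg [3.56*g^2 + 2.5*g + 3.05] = 7.12*g + 2.5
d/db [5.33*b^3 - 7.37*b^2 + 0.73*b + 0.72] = 15.99*b^2 - 14.74*b + 0.73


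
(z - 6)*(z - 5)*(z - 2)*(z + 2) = z^4 - 11*z^3 + 26*z^2 + 44*z - 120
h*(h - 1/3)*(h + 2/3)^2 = h^4 + h^3 - 4*h/27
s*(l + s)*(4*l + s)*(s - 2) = 4*l^2*s^2 - 8*l^2*s + 5*l*s^3 - 10*l*s^2 + s^4 - 2*s^3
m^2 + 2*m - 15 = (m - 3)*(m + 5)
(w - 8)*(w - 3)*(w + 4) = w^3 - 7*w^2 - 20*w + 96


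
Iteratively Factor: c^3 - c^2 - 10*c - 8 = (c - 4)*(c^2 + 3*c + 2) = (c - 4)*(c + 2)*(c + 1)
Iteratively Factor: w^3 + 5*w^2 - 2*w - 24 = (w + 3)*(w^2 + 2*w - 8) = (w + 3)*(w + 4)*(w - 2)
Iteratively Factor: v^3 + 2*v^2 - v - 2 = (v + 1)*(v^2 + v - 2) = (v + 1)*(v + 2)*(v - 1)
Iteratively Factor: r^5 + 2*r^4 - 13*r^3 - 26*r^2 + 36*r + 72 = (r - 3)*(r^4 + 5*r^3 + 2*r^2 - 20*r - 24) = (r - 3)*(r - 2)*(r^3 + 7*r^2 + 16*r + 12) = (r - 3)*(r - 2)*(r + 2)*(r^2 + 5*r + 6) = (r - 3)*(r - 2)*(r + 2)*(r + 3)*(r + 2)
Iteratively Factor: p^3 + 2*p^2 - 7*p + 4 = (p + 4)*(p^2 - 2*p + 1) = (p - 1)*(p + 4)*(p - 1)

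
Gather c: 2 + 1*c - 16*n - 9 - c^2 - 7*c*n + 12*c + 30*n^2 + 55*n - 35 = -c^2 + c*(13 - 7*n) + 30*n^2 + 39*n - 42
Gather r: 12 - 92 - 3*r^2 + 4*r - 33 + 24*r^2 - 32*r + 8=21*r^2 - 28*r - 105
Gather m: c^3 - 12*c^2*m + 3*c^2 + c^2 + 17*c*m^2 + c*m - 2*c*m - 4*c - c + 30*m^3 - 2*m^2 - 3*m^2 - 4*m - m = c^3 + 4*c^2 - 5*c + 30*m^3 + m^2*(17*c - 5) + m*(-12*c^2 - c - 5)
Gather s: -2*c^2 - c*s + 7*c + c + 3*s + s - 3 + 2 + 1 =-2*c^2 + 8*c + s*(4 - c)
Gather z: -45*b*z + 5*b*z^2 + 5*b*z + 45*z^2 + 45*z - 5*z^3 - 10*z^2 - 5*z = -5*z^3 + z^2*(5*b + 35) + z*(40 - 40*b)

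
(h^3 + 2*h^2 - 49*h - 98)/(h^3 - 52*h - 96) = (h^2 - 49)/(h^2 - 2*h - 48)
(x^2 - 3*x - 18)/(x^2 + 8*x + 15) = (x - 6)/(x + 5)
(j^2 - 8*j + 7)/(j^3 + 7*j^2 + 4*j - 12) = (j - 7)/(j^2 + 8*j + 12)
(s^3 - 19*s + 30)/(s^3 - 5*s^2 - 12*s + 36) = (s^2 + 2*s - 15)/(s^2 - 3*s - 18)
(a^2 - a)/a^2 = (a - 1)/a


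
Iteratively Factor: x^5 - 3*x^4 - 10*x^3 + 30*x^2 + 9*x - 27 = (x - 3)*(x^4 - 10*x^2 + 9) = (x - 3)*(x + 3)*(x^3 - 3*x^2 - x + 3) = (x - 3)^2*(x + 3)*(x^2 - 1) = (x - 3)^2*(x - 1)*(x + 3)*(x + 1)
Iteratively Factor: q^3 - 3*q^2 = (q - 3)*(q^2) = q*(q - 3)*(q)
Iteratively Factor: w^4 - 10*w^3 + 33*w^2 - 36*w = (w - 3)*(w^3 - 7*w^2 + 12*w) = (w - 4)*(w - 3)*(w^2 - 3*w) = w*(w - 4)*(w - 3)*(w - 3)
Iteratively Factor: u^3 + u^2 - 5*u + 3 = (u - 1)*(u^2 + 2*u - 3) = (u - 1)*(u + 3)*(u - 1)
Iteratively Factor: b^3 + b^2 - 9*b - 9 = (b + 1)*(b^2 - 9) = (b + 1)*(b + 3)*(b - 3)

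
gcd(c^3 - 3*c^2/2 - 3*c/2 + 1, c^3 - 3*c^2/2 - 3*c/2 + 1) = c^3 - 3*c^2/2 - 3*c/2 + 1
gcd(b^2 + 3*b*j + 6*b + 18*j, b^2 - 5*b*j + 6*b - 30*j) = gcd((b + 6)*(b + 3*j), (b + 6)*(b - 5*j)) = b + 6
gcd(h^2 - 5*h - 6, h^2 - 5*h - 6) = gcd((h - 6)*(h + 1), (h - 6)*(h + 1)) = h^2 - 5*h - 6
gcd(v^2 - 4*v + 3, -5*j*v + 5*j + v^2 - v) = v - 1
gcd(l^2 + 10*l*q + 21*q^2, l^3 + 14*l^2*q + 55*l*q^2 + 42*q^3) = l + 7*q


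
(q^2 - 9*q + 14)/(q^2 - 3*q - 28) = (q - 2)/(q + 4)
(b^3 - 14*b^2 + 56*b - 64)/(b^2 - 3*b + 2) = (b^2 - 12*b + 32)/(b - 1)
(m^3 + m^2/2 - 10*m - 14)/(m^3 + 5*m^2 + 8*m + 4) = (m - 7/2)/(m + 1)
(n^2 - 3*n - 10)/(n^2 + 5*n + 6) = (n - 5)/(n + 3)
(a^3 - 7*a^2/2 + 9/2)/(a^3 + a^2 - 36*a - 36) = (2*a^2 - 9*a + 9)/(2*(a^2 - 36))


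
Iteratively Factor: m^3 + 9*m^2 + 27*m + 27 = (m + 3)*(m^2 + 6*m + 9) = (m + 3)^2*(m + 3)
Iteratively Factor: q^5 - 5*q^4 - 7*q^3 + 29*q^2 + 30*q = (q + 1)*(q^4 - 6*q^3 - q^2 + 30*q) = (q - 5)*(q + 1)*(q^3 - q^2 - 6*q) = (q - 5)*(q - 3)*(q + 1)*(q^2 + 2*q) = (q - 5)*(q - 3)*(q + 1)*(q + 2)*(q)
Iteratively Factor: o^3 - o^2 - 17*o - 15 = (o + 3)*(o^2 - 4*o - 5) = (o + 1)*(o + 3)*(o - 5)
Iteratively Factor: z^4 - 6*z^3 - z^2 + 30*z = (z - 3)*(z^3 - 3*z^2 - 10*z) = (z - 3)*(z + 2)*(z^2 - 5*z) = z*(z - 3)*(z + 2)*(z - 5)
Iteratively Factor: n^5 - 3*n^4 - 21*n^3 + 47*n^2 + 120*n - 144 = (n - 4)*(n^4 + n^3 - 17*n^2 - 21*n + 36) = (n - 4)^2*(n^3 + 5*n^2 + 3*n - 9) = (n - 4)^2*(n + 3)*(n^2 + 2*n - 3) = (n - 4)^2*(n - 1)*(n + 3)*(n + 3)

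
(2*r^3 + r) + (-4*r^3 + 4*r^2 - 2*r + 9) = -2*r^3 + 4*r^2 - r + 9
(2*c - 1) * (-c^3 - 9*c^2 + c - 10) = -2*c^4 - 17*c^3 + 11*c^2 - 21*c + 10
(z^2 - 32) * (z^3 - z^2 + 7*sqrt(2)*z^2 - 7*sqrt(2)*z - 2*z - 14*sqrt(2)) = z^5 - z^4 + 7*sqrt(2)*z^4 - 34*z^3 - 7*sqrt(2)*z^3 - 238*sqrt(2)*z^2 + 32*z^2 + 64*z + 224*sqrt(2)*z + 448*sqrt(2)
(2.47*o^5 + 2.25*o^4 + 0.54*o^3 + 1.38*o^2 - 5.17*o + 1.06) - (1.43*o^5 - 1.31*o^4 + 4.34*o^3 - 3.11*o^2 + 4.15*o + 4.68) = 1.04*o^5 + 3.56*o^4 - 3.8*o^3 + 4.49*o^2 - 9.32*o - 3.62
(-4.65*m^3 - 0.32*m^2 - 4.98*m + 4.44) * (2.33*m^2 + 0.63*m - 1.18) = -10.8345*m^5 - 3.6751*m^4 - 6.318*m^3 + 7.5854*m^2 + 8.6736*m - 5.2392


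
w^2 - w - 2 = (w - 2)*(w + 1)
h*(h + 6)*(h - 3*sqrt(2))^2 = h^4 - 6*sqrt(2)*h^3 + 6*h^3 - 36*sqrt(2)*h^2 + 18*h^2 + 108*h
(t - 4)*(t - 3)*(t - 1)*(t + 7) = t^4 - t^3 - 37*t^2 + 121*t - 84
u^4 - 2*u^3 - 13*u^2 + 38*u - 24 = (u - 3)*(u - 2)*(u - 1)*(u + 4)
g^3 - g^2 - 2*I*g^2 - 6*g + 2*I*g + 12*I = (g - 3)*(g + 2)*(g - 2*I)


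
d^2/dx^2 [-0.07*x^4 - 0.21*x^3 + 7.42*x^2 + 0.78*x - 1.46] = -0.84*x^2 - 1.26*x + 14.84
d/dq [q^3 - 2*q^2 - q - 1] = 3*q^2 - 4*q - 1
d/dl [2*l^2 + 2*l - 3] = 4*l + 2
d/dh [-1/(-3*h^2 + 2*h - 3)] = 2*(1 - 3*h)/(3*h^2 - 2*h + 3)^2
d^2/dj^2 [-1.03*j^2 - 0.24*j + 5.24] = -2.06000000000000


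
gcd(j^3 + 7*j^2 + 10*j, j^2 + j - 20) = j + 5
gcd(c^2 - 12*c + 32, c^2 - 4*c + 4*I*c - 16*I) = c - 4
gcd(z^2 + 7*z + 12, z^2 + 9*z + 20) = z + 4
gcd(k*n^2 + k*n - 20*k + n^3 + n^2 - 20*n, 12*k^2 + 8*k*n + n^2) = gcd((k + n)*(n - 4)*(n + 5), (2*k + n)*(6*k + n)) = 1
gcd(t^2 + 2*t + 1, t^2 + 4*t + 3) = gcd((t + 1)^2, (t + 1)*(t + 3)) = t + 1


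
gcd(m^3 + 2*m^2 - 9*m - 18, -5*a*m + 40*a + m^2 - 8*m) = 1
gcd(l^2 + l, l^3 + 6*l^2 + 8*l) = l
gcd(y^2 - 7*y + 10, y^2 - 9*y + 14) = y - 2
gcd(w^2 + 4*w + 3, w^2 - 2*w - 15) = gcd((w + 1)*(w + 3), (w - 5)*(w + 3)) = w + 3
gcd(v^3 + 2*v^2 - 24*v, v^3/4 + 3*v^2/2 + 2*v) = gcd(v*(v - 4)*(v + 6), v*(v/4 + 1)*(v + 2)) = v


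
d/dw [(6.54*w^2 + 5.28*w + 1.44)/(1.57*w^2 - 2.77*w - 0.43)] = (-26.4054*w^2 - 10.146*w + 1.7184)/(2.4649*w^4 - 8.6978*w^3 + 6.3227*w^2 + 2.3822*w + 0.1849)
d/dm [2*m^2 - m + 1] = 4*m - 1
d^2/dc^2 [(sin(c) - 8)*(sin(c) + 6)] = 2*sin(c) + 2*cos(2*c)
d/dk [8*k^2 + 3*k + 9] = 16*k + 3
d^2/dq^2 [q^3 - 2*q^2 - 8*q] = 6*q - 4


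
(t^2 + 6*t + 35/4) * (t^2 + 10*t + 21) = t^4 + 16*t^3 + 359*t^2/4 + 427*t/2 + 735/4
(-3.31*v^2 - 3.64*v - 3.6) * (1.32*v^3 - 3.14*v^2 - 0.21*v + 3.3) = -4.3692*v^5 + 5.5886*v^4 + 7.3727*v^3 + 1.1454*v^2 - 11.256*v - 11.88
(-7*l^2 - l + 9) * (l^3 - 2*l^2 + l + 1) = -7*l^5 + 13*l^4 + 4*l^3 - 26*l^2 + 8*l + 9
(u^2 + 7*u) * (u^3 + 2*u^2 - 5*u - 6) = u^5 + 9*u^4 + 9*u^3 - 41*u^2 - 42*u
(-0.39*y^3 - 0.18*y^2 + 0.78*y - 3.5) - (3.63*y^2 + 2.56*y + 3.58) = -0.39*y^3 - 3.81*y^2 - 1.78*y - 7.08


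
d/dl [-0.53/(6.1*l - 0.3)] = 3.233/(6.1*l - 0.3)^2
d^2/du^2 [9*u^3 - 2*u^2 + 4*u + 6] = 54*u - 4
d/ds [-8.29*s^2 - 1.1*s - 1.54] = -16.58*s - 1.1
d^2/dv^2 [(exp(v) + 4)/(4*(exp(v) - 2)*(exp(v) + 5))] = (exp(4*v) + 13*exp(3*v) + 96*exp(2*v) + 226*exp(v) + 220)*exp(v)/(4*(exp(6*v) + 9*exp(5*v) - 3*exp(4*v) - 153*exp(3*v) + 30*exp(2*v) + 900*exp(v) - 1000))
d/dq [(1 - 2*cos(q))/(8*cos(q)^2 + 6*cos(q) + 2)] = (-8*cos(q)^2 + 8*cos(q) + 5)*sin(q)/(2*(-4*sin(q)^2 + 3*cos(q) + 5)^2)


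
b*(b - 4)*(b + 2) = b^3 - 2*b^2 - 8*b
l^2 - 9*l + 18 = (l - 6)*(l - 3)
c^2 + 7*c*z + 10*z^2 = (c + 2*z)*(c + 5*z)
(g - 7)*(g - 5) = g^2 - 12*g + 35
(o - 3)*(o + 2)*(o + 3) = o^3 + 2*o^2 - 9*o - 18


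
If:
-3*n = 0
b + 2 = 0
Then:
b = -2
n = 0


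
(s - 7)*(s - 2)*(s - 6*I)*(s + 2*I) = s^4 - 9*s^3 - 4*I*s^3 + 26*s^2 + 36*I*s^2 - 108*s - 56*I*s + 168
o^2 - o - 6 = (o - 3)*(o + 2)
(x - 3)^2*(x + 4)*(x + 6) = x^4 + 4*x^3 - 27*x^2 - 54*x + 216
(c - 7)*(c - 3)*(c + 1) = c^3 - 9*c^2 + 11*c + 21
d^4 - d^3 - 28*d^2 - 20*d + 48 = (d - 6)*(d - 1)*(d + 2)*(d + 4)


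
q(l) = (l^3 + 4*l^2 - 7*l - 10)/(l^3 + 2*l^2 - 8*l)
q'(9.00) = -0.02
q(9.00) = 1.20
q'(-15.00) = -0.01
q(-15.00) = 0.85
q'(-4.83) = -1.14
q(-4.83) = -0.16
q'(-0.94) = -1.49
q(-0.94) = -0.08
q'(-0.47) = -5.72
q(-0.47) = -1.45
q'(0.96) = -1.39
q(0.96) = 2.45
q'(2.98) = -0.16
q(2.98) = 1.53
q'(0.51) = -4.84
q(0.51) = 3.62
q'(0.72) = -2.44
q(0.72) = 2.90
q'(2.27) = -0.26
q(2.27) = 1.67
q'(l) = (-3*l^2 - 4*l + 8)*(l^3 + 4*l^2 - 7*l - 10)/(l^3 + 2*l^2 - 8*l)^2 + (3*l^2 + 8*l - 7)/(l^3 + 2*l^2 - 8*l) = 2*(-l^2 - 5*l - 10)/(l^2*(l^2 + 8*l + 16))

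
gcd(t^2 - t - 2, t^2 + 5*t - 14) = t - 2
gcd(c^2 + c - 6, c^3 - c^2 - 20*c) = 1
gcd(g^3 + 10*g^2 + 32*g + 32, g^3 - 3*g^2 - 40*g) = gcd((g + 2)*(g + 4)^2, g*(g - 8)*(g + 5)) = 1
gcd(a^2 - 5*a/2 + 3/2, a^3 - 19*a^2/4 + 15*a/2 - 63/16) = a - 3/2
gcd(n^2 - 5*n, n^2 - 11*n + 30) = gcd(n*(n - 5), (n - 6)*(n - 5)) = n - 5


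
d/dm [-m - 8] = -1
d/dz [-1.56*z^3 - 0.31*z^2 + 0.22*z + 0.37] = -4.68*z^2 - 0.62*z + 0.22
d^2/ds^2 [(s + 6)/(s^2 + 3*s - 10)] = 2*(-3*(s + 3)*(s^2 + 3*s - 10) + (s + 6)*(2*s + 3)^2)/(s^2 + 3*s - 10)^3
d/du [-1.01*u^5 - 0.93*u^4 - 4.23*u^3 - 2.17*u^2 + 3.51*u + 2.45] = -5.05*u^4 - 3.72*u^3 - 12.69*u^2 - 4.34*u + 3.51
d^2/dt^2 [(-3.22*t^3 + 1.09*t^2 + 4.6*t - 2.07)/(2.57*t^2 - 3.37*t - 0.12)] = (5.6843418860808e-14*t^4 + 4.52130999999993*t^3 - 87.82893*t^2 + 115.80201*t - 51.98343)/(16.974593*t^6 - 66.775539*t^5 + 85.183935*t^4 - 32.036905*t^3 - 3.97746*t^2 - 0.145584*t - 0.001728)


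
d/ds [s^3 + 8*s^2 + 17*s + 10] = 3*s^2 + 16*s + 17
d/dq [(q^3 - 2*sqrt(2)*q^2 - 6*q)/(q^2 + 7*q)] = (q^2 + 14*q - 14*sqrt(2) + 6)/(q^2 + 14*q + 49)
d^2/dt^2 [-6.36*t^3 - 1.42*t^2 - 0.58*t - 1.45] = -38.16*t - 2.84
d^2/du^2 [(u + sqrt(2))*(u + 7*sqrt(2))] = 2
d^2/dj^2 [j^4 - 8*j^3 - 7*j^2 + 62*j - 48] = 12*j^2 - 48*j - 14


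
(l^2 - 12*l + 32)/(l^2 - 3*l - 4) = (l - 8)/(l + 1)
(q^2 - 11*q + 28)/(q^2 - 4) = (q^2 - 11*q + 28)/(q^2 - 4)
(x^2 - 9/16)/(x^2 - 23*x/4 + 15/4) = (x + 3/4)/(x - 5)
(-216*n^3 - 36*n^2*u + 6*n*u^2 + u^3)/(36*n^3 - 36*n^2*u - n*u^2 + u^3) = (6*n + u)/(-n + u)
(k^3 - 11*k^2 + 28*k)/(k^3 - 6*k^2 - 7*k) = (k - 4)/(k + 1)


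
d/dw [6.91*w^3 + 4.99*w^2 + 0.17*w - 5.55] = 20.73*w^2 + 9.98*w + 0.17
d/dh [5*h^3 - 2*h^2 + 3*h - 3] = 15*h^2 - 4*h + 3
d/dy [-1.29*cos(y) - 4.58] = 1.29*sin(y)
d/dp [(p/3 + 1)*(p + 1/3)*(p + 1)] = p^2 + 26*p/9 + 13/9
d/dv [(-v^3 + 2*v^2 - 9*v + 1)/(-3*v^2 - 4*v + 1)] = (3*v^4 + 8*v^3 - 38*v^2 + 10*v - 5)/(9*v^4 + 24*v^3 + 10*v^2 - 8*v + 1)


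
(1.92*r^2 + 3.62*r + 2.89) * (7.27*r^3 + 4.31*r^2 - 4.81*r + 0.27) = 13.9584*r^5 + 34.5926*r^4 + 27.3773*r^3 - 4.4379*r^2 - 12.9235*r + 0.7803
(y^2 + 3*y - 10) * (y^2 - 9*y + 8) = y^4 - 6*y^3 - 29*y^2 + 114*y - 80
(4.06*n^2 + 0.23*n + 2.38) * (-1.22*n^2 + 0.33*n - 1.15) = -4.9532*n^4 + 1.0592*n^3 - 7.4967*n^2 + 0.5209*n - 2.737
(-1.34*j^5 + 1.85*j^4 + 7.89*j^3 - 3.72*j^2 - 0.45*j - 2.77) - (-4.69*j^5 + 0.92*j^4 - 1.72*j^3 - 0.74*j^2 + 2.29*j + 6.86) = 3.35*j^5 + 0.93*j^4 + 9.61*j^3 - 2.98*j^2 - 2.74*j - 9.63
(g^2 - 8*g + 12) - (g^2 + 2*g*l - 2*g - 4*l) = -2*g*l - 6*g + 4*l + 12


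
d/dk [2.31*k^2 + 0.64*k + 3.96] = 4.62*k + 0.64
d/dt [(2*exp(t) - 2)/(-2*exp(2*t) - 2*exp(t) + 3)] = (4*exp(2*t) - 8*exp(t) + 2)*exp(t)/(4*exp(4*t) + 8*exp(3*t) - 8*exp(2*t) - 12*exp(t) + 9)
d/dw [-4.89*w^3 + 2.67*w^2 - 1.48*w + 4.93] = -14.67*w^2 + 5.34*w - 1.48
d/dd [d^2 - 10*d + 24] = 2*d - 10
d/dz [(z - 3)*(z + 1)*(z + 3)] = 3*z^2 + 2*z - 9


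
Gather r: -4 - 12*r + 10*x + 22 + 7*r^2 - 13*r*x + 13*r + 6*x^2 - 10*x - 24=7*r^2 + r*(1 - 13*x) + 6*x^2 - 6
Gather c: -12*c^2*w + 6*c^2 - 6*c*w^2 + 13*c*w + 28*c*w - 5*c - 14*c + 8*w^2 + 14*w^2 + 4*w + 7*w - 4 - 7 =c^2*(6 - 12*w) + c*(-6*w^2 + 41*w - 19) + 22*w^2 + 11*w - 11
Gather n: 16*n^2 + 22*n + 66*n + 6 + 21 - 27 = 16*n^2 + 88*n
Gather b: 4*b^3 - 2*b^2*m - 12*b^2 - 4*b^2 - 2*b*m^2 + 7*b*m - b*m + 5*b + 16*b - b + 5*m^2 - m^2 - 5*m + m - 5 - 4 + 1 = 4*b^3 + b^2*(-2*m - 16) + b*(-2*m^2 + 6*m + 20) + 4*m^2 - 4*m - 8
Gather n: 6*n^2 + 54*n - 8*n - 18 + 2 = 6*n^2 + 46*n - 16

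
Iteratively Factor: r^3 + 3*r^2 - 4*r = (r - 1)*(r^2 + 4*r) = r*(r - 1)*(r + 4)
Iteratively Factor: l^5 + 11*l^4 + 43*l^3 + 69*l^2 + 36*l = (l + 4)*(l^4 + 7*l^3 + 15*l^2 + 9*l) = (l + 1)*(l + 4)*(l^3 + 6*l^2 + 9*l) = (l + 1)*(l + 3)*(l + 4)*(l^2 + 3*l) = (l + 1)*(l + 3)^2*(l + 4)*(l)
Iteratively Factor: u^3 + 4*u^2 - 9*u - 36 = (u + 3)*(u^2 + u - 12) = (u + 3)*(u + 4)*(u - 3)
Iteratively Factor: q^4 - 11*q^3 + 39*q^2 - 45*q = (q - 5)*(q^3 - 6*q^2 + 9*q) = q*(q - 5)*(q^2 - 6*q + 9) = q*(q - 5)*(q - 3)*(q - 3)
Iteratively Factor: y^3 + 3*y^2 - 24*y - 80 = (y - 5)*(y^2 + 8*y + 16) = (y - 5)*(y + 4)*(y + 4)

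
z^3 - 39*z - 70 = (z - 7)*(z + 2)*(z + 5)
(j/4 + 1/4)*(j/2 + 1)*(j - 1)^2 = j^4/8 + j^3/8 - 3*j^2/8 - j/8 + 1/4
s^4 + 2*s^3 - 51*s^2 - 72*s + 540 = (s - 6)*(s - 3)*(s + 5)*(s + 6)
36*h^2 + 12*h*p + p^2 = (6*h + p)^2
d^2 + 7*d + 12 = (d + 3)*(d + 4)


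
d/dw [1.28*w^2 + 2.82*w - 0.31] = 2.56*w + 2.82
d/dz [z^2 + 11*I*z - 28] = 2*z + 11*I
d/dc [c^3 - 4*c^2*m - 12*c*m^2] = 3*c^2 - 8*c*m - 12*m^2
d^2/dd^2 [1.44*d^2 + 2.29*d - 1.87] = 2.88000000000000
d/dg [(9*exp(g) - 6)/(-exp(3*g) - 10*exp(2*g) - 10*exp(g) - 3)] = (18*exp(3*g) + 72*exp(2*g) - 120*exp(g) - 87)*exp(g)/(exp(6*g) + 20*exp(5*g) + 120*exp(4*g) + 206*exp(3*g) + 160*exp(2*g) + 60*exp(g) + 9)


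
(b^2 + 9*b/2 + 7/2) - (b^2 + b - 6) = 7*b/2 + 19/2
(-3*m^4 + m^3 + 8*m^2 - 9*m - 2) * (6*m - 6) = -18*m^5 + 24*m^4 + 42*m^3 - 102*m^2 + 42*m + 12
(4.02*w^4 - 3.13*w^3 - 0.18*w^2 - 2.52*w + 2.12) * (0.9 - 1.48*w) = -5.9496*w^5 + 8.2504*w^4 - 2.5506*w^3 + 3.5676*w^2 - 5.4056*w + 1.908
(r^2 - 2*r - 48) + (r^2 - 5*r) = 2*r^2 - 7*r - 48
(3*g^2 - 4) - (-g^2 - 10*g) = 4*g^2 + 10*g - 4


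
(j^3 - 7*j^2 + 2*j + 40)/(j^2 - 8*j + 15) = (j^2 - 2*j - 8)/(j - 3)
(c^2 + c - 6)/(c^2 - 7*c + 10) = (c + 3)/(c - 5)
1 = 1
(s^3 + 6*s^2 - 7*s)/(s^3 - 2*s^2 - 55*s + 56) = s/(s - 8)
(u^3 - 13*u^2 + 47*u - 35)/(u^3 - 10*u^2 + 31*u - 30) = (u^2 - 8*u + 7)/(u^2 - 5*u + 6)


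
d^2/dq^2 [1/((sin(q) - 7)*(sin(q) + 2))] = (-4*sin(q)^4 + 15*sin(q)^3 - 75*sin(q)^2 + 40*sin(q) + 78)/((sin(q) - 7)^3*(sin(q) + 2)^3)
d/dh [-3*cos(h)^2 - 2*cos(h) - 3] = 2*(3*cos(h) + 1)*sin(h)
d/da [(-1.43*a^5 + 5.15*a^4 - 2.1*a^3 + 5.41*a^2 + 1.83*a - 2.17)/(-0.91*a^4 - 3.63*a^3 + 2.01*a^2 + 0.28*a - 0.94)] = (1.3013*a^8 + 10.3818*a^7 - 29.2284*a^6 + 28.9476*a^5 + 31.4602*a^4 - 15.153*a^3 - 19.8728*a^2 - 1.4474*a - 1.1126)/(0.8281*a^8 + 6.6066*a^7 + 9.5187*a^6 - 15.1022*a^5 + 3.7181*a^4 + 7.95*a^3 - 3.7004*a^2 - 0.5264*a + 0.8836)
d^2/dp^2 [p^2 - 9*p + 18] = 2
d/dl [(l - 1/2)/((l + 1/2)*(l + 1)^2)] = 2*(-4*l^2 + 2*l + 3)/(4*l^5 + 16*l^4 + 25*l^3 + 19*l^2 + 7*l + 1)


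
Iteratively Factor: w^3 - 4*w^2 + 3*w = (w)*(w^2 - 4*w + 3) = w*(w - 1)*(w - 3)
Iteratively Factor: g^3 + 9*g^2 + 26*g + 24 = (g + 4)*(g^2 + 5*g + 6) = (g + 3)*(g + 4)*(g + 2)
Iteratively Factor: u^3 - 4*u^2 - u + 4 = (u - 1)*(u^2 - 3*u - 4) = (u - 4)*(u - 1)*(u + 1)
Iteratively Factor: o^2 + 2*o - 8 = (o + 4)*(o - 2)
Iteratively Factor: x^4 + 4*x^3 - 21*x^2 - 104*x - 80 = (x - 5)*(x^3 + 9*x^2 + 24*x + 16) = (x - 5)*(x + 4)*(x^2 + 5*x + 4) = (x - 5)*(x + 4)^2*(x + 1)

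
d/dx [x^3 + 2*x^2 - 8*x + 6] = 3*x^2 + 4*x - 8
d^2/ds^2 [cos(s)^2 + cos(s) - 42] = -cos(s) - 2*cos(2*s)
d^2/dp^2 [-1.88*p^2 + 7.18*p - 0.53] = -3.76000000000000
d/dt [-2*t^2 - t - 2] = -4*t - 1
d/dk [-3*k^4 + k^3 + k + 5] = -12*k^3 + 3*k^2 + 1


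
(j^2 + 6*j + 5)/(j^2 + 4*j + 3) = (j + 5)/(j + 3)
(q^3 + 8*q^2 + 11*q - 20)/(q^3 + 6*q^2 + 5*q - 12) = (q + 5)/(q + 3)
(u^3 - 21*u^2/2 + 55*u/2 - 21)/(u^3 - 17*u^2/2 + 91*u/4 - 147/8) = 4*(u^2 - 9*u + 14)/(4*u^2 - 28*u + 49)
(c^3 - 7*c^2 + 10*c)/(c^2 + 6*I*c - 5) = c*(c^2 - 7*c + 10)/(c^2 + 6*I*c - 5)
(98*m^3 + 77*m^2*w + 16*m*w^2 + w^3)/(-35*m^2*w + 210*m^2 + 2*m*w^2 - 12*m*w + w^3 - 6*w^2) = (14*m^2 + 9*m*w + w^2)/(-5*m*w + 30*m + w^2 - 6*w)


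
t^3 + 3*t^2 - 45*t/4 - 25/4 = (t - 5/2)*(t + 1/2)*(t + 5)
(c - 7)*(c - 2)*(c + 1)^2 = c^4 - 7*c^3 - 3*c^2 + 19*c + 14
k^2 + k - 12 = (k - 3)*(k + 4)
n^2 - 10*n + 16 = (n - 8)*(n - 2)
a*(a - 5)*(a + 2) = a^3 - 3*a^2 - 10*a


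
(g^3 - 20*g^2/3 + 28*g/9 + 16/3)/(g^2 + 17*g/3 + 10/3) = (g^2 - 22*g/3 + 8)/(g + 5)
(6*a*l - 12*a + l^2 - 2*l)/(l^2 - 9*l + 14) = (6*a + l)/(l - 7)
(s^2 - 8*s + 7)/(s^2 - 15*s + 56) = (s - 1)/(s - 8)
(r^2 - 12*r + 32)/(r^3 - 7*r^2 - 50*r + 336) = (r - 4)/(r^2 + r - 42)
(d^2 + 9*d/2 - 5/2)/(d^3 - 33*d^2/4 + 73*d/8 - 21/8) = 4*(d + 5)/(4*d^2 - 31*d + 21)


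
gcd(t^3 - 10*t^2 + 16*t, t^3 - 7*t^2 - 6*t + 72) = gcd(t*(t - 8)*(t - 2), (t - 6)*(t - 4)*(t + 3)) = 1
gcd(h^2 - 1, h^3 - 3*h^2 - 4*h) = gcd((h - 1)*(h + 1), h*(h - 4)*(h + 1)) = h + 1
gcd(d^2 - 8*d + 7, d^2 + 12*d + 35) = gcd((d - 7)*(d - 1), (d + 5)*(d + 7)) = 1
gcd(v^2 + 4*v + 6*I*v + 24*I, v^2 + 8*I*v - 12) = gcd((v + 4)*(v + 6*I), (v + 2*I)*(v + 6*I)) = v + 6*I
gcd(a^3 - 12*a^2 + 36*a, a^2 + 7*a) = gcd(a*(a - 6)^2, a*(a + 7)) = a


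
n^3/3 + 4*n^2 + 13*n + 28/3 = (n/3 + 1/3)*(n + 4)*(n + 7)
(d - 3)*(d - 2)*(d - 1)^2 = d^4 - 7*d^3 + 17*d^2 - 17*d + 6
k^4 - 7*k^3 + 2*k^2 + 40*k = k*(k - 5)*(k - 4)*(k + 2)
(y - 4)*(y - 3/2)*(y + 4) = y^3 - 3*y^2/2 - 16*y + 24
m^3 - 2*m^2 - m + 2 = (m - 2)*(m - 1)*(m + 1)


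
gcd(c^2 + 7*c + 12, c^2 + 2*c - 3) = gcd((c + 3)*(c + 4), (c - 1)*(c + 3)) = c + 3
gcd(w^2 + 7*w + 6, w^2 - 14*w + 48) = 1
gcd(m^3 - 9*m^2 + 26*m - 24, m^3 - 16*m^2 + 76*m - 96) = m - 2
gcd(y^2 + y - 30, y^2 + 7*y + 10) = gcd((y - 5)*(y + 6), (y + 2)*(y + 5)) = 1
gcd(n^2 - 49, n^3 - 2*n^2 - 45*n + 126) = n + 7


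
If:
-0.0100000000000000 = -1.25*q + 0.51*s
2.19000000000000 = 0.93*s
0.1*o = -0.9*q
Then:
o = -8.72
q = 0.97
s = 2.35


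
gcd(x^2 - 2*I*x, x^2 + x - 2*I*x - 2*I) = x - 2*I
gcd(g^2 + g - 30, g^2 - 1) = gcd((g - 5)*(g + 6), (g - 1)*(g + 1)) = 1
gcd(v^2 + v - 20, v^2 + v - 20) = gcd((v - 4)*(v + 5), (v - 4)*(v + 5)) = v^2 + v - 20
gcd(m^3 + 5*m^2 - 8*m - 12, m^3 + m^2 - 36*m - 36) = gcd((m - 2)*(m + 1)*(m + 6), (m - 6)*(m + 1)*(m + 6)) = m^2 + 7*m + 6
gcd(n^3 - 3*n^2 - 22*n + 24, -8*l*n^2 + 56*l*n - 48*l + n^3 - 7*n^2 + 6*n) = n^2 - 7*n + 6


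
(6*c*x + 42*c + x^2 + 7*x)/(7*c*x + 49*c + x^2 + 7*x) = (6*c + x)/(7*c + x)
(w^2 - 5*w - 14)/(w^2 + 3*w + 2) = (w - 7)/(w + 1)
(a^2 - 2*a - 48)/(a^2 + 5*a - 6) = (a - 8)/(a - 1)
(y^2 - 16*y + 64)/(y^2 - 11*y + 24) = (y - 8)/(y - 3)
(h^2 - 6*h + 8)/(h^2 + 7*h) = (h^2 - 6*h + 8)/(h*(h + 7))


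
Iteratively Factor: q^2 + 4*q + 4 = (q + 2)*(q + 2)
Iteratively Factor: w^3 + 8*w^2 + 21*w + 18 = (w + 3)*(w^2 + 5*w + 6) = (w + 3)^2*(w + 2)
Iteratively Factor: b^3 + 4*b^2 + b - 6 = (b - 1)*(b^2 + 5*b + 6) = (b - 1)*(b + 3)*(b + 2)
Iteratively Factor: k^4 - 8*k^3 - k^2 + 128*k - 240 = (k - 4)*(k^3 - 4*k^2 - 17*k + 60) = (k - 5)*(k - 4)*(k^2 + k - 12) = (k - 5)*(k - 4)*(k - 3)*(k + 4)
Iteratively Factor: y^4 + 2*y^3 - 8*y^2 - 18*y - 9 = (y - 3)*(y^3 + 5*y^2 + 7*y + 3) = (y - 3)*(y + 1)*(y^2 + 4*y + 3) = (y - 3)*(y + 1)^2*(y + 3)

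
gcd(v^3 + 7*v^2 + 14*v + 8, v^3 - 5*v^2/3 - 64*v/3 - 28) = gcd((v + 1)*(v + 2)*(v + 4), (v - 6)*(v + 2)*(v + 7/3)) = v + 2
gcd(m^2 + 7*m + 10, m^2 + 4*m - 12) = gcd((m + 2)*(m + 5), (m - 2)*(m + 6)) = 1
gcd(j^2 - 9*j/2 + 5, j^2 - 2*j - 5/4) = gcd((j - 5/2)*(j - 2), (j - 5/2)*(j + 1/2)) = j - 5/2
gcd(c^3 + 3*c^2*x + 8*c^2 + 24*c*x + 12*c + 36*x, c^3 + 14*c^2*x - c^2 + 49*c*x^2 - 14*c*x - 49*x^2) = 1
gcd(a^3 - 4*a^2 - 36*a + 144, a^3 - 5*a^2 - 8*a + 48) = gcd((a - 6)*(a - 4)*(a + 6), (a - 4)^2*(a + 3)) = a - 4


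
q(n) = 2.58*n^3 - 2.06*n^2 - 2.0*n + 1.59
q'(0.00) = -2.00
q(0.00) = 1.59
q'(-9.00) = 662.02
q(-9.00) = -2028.09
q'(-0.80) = 6.25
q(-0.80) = 0.55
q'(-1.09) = 11.69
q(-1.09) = -2.02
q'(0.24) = -2.54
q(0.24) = 1.03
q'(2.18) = 25.80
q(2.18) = 14.17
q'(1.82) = 16.14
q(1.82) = 6.68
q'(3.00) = 55.30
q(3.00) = 46.71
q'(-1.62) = 24.99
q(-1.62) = -11.55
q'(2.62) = 40.34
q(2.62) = 28.61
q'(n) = 7.74*n^2 - 4.12*n - 2.0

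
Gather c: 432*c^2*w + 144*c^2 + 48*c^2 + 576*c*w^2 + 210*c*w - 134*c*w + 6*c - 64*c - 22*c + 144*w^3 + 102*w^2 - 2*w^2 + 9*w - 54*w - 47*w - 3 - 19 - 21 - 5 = c^2*(432*w + 192) + c*(576*w^2 + 76*w - 80) + 144*w^3 + 100*w^2 - 92*w - 48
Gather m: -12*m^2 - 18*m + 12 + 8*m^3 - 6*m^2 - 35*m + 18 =8*m^3 - 18*m^2 - 53*m + 30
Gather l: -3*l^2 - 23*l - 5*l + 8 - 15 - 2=-3*l^2 - 28*l - 9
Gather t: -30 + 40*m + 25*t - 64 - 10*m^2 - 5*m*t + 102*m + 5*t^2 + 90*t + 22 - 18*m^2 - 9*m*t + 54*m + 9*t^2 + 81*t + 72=-28*m^2 + 196*m + 14*t^2 + t*(196 - 14*m)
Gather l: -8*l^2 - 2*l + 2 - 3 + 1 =-8*l^2 - 2*l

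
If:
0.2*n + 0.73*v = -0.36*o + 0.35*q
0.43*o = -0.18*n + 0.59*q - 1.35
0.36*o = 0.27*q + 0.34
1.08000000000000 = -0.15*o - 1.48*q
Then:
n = -10.90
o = 0.37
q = -0.77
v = 2.44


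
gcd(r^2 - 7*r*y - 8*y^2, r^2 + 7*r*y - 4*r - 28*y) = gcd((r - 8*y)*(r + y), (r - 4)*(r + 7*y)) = 1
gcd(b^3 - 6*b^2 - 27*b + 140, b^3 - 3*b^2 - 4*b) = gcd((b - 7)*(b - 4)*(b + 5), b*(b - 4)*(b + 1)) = b - 4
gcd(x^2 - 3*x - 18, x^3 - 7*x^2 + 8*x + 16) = 1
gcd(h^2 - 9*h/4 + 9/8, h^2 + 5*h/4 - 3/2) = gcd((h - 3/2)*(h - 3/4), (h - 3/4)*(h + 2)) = h - 3/4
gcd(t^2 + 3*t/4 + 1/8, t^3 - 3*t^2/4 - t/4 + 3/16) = t + 1/2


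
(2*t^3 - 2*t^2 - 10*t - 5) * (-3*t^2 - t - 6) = -6*t^5 + 4*t^4 + 20*t^3 + 37*t^2 + 65*t + 30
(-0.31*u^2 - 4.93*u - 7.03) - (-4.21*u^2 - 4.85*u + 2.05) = 3.9*u^2 - 0.0800000000000001*u - 9.08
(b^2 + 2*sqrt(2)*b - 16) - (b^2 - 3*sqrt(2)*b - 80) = 5*sqrt(2)*b + 64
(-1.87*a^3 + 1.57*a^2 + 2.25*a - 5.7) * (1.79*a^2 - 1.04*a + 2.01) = -3.3473*a^5 + 4.7551*a^4 - 1.364*a^3 - 9.3873*a^2 + 10.4505*a - 11.457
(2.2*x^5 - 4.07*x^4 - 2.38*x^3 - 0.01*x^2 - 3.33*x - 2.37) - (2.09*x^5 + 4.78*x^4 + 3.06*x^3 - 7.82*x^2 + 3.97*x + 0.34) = 0.11*x^5 - 8.85*x^4 - 5.44*x^3 + 7.81*x^2 - 7.3*x - 2.71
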